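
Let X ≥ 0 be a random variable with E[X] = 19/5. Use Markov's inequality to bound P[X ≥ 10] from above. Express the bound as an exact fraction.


μ = E[X] = 19/5, a = 10.
Markov: P[X ≥ 10] ≤ μ/a = (19/5)/10 = 19/50.
Numerically: ≈ 0.38000.
(Since a = 10 > μ = 3.80000, the bound 19/50 is < 1 and informative.)

P[X ≥ 10] ≤ 19/50 ≈ 0.38000.


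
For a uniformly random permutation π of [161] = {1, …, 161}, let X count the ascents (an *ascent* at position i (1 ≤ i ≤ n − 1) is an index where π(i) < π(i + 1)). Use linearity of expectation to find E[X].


Write X = Σ X_I over i = 1, …, 160, with X_I the indicator of one ascent.
There are 160 indicators.
For each fixed i, the pair (π(i), π(i+1)) is a uniformly random ordered pair of distinct values from {1, …, 161}; by symmetry P[π(i) < π(i+1)] = 1/2.
By linearity: E[X] = 160 · (1/2) = (161 − 1) · (1/2) = 80 ≈ 80.0000.

E[X] = 80 = 80.0000.


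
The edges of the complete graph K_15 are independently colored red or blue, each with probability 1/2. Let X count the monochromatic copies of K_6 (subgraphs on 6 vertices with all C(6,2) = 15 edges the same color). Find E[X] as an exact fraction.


Let X = Σ_S X_S over the C(15, 6) = 5005 subsets S of size 6, where X_S = 1 if the K_6 on S is monochromatic.
For a fixed S, the K_6 on S has C(6, 2) = 15 edges. P[all 15 edges red] = (1/2)^15, and likewise for blue, so P[monochromatic] = 2·(1/2)^15 = 2^{1 − 15} = 1/16384.
By linearity: E[X] = C(15, 6) · 2^{1 − 15} = 5005 · 1/16384 = 5005/16384.
Numerically: E[X] ≈ 0.305.

E[X] = C(15,6)·2^(1−C(6,2)) = 5005/16384 ≈ 0.305.


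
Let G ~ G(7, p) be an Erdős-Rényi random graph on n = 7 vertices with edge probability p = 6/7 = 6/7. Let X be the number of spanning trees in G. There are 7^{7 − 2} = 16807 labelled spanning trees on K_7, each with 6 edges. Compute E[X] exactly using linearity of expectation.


K_7 has 7^{7 − 2} = 16807 labelled spanning trees.
For each such spanning tree H, let X_H = 1 if all 6 edges of H are present in G. Then P[X_H = 1] = p^{6} = (6/7)^{6} = 46656/117649.
By linearity: E[X] = Σ_H E[X_H] = 16807 · p^{6} = 16807 · 46656/117649 = 46656/7.
Numerically: E[X] ≈ 6.67e+03.

E[X] = 16807 · (6/7)^{6} = 46656/7 ≈ 6.67e+03.


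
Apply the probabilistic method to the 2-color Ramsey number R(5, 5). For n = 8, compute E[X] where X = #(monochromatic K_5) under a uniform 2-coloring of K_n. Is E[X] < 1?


E[X] = C(8, 5) · 2^{1 − 10} = 56 · 2^{−9} = 56/512.
As a reduced fraction: E[X] = 7/64 ≈ 0.1094.
Is E[X] < 1? YES.
Since E[X] < 1, there exists a 2-coloring of K_{8} with no monochromatic K_5; hence R(5, 5) > 8.

E[X] = 7/64 ≈ 0.1094; E[X] < 1, so R(5, 5) > 8.


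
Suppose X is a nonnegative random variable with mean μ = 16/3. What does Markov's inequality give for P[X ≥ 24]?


μ = E[X] = 16/3, a = 24.
Markov: P[X ≥ 24] ≤ μ/a = (16/3)/24 = 2/9.
Numerically: ≈ 0.22222.
(Since a = 24 > μ = 5.33333, the bound 2/9 is < 1 and informative.)

P[X ≥ 24] ≤ 2/9 ≈ 0.22222.


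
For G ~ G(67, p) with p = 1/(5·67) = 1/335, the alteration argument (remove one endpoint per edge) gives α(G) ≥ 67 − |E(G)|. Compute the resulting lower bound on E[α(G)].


E[|E(G)|] = C(67, 2)·p = 2211 · (1/335) = 33/5.
E[α(G)] ≥ n − E[|E(G)|] = 67 − 33/5 = 302/5.
Numerically: ≈ 60.400.
(This is only a lower bound; the true E[α(G)] may be larger.)

E[α(G)] ≥ 302/5 ≈ 60.400.


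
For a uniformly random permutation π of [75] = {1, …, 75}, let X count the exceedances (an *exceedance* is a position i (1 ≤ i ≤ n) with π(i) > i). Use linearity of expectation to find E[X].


Write X = Σ_{i=1}^{75} X_i, where X_i = 1_{π(i) > i}.
For each fixed i, π(i) is uniform over {1, …, 75} (marginal of a uniform permutation), so P[π(i) > i] = (n − i)/n. Summing: Σ_{i=1}^{75} (n − i)/n = (0 + 1 + … + 74)/75 = 75(75 − 1)/(2·75) = (75 − 1)/2.
Hence E[X] = Σ_{i=1}^{75} (75 − i)/75 = 37 ≈ 37.00000.

E[X] = 37 = 37.00000.


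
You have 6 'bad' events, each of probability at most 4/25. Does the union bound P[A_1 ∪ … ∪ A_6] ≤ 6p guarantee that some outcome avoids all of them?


Union bound: P[∪_{i=1}^{6} A_i] ≤ Σ_i P[A_i] ≤ 6·p = 6·(4/25) = 24/25.
Numerically: 24/25 ≈ 0.9600000.
Is 24/25 < 1? YES.
Since P[∪ A_i] ≤ 24/25 < 1, the complement has P[∩ A_i^c] ≥ 1 − 24/25 = 1/25 > 0, so some outcome avoids every A_i.

6·p = 24/25 ≈ 0.9600000; existence CERTIFIED by the union bound.


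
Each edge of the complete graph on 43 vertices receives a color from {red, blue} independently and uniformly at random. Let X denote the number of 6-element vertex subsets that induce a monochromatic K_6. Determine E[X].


Let X = Σ_S X_S over the C(43, 6) = 6096454 subsets S of size 6, where X_S = 1 if the K_6 on S is monochromatic.
For a fixed S, the K_6 on S has C(6, 2) = 15 edges. P[all 15 edges red] = (1/2)^15, and likewise for blue, so P[monochromatic] = 2·(1/2)^15 = 2^{1 − 15} = 1/16384.
By linearity of expectation: E[X] = C(43, 6) · 2^{1 − 15} = 6096454 · 1/16384 = 3048227/8192.
Numerically: E[X] ≈ 372.0980.

E[X] = C(43,6)·2^(1−C(6,2)) = 3048227/8192 ≈ 372.0980.


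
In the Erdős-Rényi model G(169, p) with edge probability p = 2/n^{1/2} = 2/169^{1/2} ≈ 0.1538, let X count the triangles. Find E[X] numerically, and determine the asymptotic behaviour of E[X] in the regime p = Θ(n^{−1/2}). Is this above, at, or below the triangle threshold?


Number of potential triangles: C(169, 3) = 790244.
Each occurs with probability p³ ≈ (0.1538)³ ≈ 3.641329e-03.
By linearity: E[X] = C(169, 3)·p³ ≈ 790244 · 3.641329e-03 ≈ 2877.5385.
Since α = 1/2 < 1, p = c/n^{1/2} ≫ 1/n is above the triangle threshold p ~ 1/n. Asymptotically E[X] ~ (c³/6)·n^{3(1−α)} = (2³/6)·n^{1.5} → ∞; triangles are abundant w.h.p.

E[X] ≈ 2877.5385; in regime p = Θ(1/n^{1/2}) E[X] diverges (above the triangle threshold p ~ 1/n).


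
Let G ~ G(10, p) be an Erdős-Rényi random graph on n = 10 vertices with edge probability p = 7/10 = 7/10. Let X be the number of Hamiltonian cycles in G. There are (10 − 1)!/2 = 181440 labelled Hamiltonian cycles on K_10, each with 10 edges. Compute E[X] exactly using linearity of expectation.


K_10 has (10 − 1)!/2 = 181440 labelled Hamiltonian cycles.
For each such Hamiltonian cycle H, let X_H = 1 if all 10 edges of H are present in G. Then P[X_H = 1] = p^{10} = (7/10)^{10} = 282475249/10000000000.
Summing the indicators: E[X] = Σ_H E[X_H] = 181440 · p^{10} = 181440 · 282475249/10000000000 = 160163466183/31250000.
Numerically: E[X] ≈ 5125.2.

E[X] = 181440 · (7/10)^{10} = 160163466183/31250000 ≈ 5125.2.


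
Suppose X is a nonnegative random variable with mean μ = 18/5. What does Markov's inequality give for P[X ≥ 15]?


μ = E[X] = 18/5, a = 15.
Markov: P[X ≥ 15] ≤ μ/a = (18/5)/15 = 6/25.
Numerically: ≈ 0.240.
(Since a = 15 > μ = 3.600, the bound 6/25 is < 1 and informative.)

P[X ≥ 15] ≤ 6/25 ≈ 0.240.


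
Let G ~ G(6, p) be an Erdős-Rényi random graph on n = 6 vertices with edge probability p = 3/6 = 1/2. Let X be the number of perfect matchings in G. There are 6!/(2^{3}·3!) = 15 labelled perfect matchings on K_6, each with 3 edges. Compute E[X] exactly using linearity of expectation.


K_6 has 6!/(2^{3}·3!) = 15 labelled perfect matchings.
For each such perfect matching H, let X_H = 1 if all 3 edges of H are present in G. Then P[X_H = 1] = p^{3} = (1/2)^{3} = 1/8.
By linearity of expectation: E[X] = Σ_H E[X_H] = 15 · p^{3} = 15 · 1/8 = 15/8.
Numerically: E[X] ≈ 1.875.

E[X] = 15 · (1/2)^{3} = 15/8 ≈ 1.875.


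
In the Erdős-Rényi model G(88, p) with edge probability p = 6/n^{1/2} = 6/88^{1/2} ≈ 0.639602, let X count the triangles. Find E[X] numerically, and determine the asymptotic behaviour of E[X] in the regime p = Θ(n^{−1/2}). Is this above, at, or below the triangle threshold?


Number of potential triangles: C(88, 3) = 109736.
Each occurs with probability p³ ≈ (0.639602)³ ≈ 2.61655425e-01.
By linearity: E[X] = C(88, 3)·p³ ≈ 109736 · 2.61655425e-01 ≈ 28713.019676.
Since α = 1/2 < 1, p = c/n^{1/2} ≫ 1/n is above the triangle threshold p ~ 1/n. Asymptotically E[X] ~ (c³/6)·n^{3(1−α)} = (6³/6)·n^{1.5} → ∞; triangles are abundant w.h.p.

E[X] ≈ 28713.019676; in regime p = Θ(1/n^{1/2}) E[X] diverges (above the triangle threshold p ~ 1/n).


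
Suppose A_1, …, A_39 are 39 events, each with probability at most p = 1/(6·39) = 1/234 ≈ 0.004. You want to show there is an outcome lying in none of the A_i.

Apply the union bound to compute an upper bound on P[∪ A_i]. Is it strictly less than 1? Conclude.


Union bound: P[∪_{i=1}^{39} A_i] ≤ Σ_i P[A_i] ≤ 39·p = 39·(1/234) = 1/6.
Numerically: 1/6 ≈ 0.167.
Is 1/6 < 1? YES.
Since P[∪ A_i] ≤ 1/6 < 1, the complement has P[∩ A_i^c] ≥ 1 − 1/6 = 5/6 > 0, so some outcome avoids every A_i.

39·p = 1/6 ≈ 0.167; existence CERTIFIED by the union bound.


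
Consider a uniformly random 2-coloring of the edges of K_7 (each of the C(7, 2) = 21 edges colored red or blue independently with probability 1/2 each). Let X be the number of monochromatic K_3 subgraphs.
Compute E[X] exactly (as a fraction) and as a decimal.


Let X = Σ_S X_S over the C(7, 3) = 35 subsets S of size 3, where X_S = 1 if the K_3 on S is monochromatic.
For a fixed S, the K_3 on S has C(3, 2) = 3 edges. P[all 3 edges red] = (1/2)^3, and likewise for blue, so P[monochromatic] = 2·(1/2)^3 = 2^{1 − 3} = 1/4.
By linearity of expectation: E[X] = C(7, 3) · 2^{1 − 3} = 35 · 1/4 = 35/4.
Numerically: E[X] ≈ 8.7500.

E[X] = C(7,3)·2^(1−C(3,2)) = 35/4 ≈ 8.7500.


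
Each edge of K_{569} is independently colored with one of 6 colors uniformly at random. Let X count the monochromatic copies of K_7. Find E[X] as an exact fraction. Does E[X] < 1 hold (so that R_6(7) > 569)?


E[X] = C(569, 7) · 6^{1 − 21} = 3692032389858348 · 6^{−20} = 3692032389858348/3656158440062976.
As a reduced fraction: E[X] = 34185485091281/33853318889472 ≈ 1.0098.
Is E[X] < 1? NO.
Since E[X] ≥ 1, the first-moment bound is inconclusive at n = 569; it does NOT by itself certify R_6(7) > 569.

E[X] = 34185485091281/33853318889472 ≈ 1.0098; E[X] ≥ 1; first-moment method inconclusive here.


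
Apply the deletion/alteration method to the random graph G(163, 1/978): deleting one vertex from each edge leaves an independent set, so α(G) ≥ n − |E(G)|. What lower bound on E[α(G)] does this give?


E[|E(G)|] = C(163, 2)·p = 13203 · (1/978) = 27/2.
E[α(G)] ≥ n − E[|E(G)|] = 163 − 27/2 = 299/2.
Numerically: ≈ 149.500.
(This is only a lower bound; the true E[α(G)] may be larger.)

E[α(G)] ≥ 299/2 ≈ 149.500.


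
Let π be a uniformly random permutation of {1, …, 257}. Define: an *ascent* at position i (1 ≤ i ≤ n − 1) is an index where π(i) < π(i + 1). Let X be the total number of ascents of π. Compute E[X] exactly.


Write X = Σ X_I over i = 1, …, 256, with X_I the indicator of one ascent.
There are 256 indicators.
For each fixed i, the pair (π(i), π(i+1)) is a uniformly random ordered pair of distinct values from {1, …, 257}; by symmetry P[π(i) < π(i+1)] = 1/2.
By linearity: E[X] = 256 · (1/2) = (257 − 1) · (1/2) = 128 ≈ 128.00000.

E[X] = 128 = 128.00000.


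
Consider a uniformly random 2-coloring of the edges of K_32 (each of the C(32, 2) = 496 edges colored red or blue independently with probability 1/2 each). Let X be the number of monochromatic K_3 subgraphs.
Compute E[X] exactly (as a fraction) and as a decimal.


Let X = Σ_S X_S over the C(32, 3) = 4960 subsets S of size 3, where X_S = 1 if the K_3 on S is monochromatic.
For a fixed S, the K_3 on S has C(3, 2) = 3 edges. P[all 3 edges red] = (1/2)^3, and likewise for blue, so P[monochromatic] = 2·(1/2)^3 = 2^{1 − 3} = 1/4.
By linearity of expectation: E[X] = C(32, 3) · 2^{1 − 3} = 4960 · 1/4 = 1240.
Numerically: E[X] ≈ 1240.00000.

E[X] = C(32,3)·2^(1−C(3,2)) = 1240 ≈ 1240.00000.


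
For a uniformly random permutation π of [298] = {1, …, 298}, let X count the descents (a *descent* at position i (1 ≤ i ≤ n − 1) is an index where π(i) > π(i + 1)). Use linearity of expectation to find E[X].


Write X = Σ X_I over i = 1, …, 297, with X_I the indicator of one descent.
There are 297 indicators.
For each fixed i, the pair (π(i), π(i+1)) is a uniformly random ordered pair of distinct values from {1, …, 298}; by symmetry P[π(i) > π(i+1)] = 1/2.
By linearity: E[X] = 297 · (1/2) = (298 − 1) · (1/2) = 297/2 ≈ 148.500.

E[X] = 297/2 = 148.500.


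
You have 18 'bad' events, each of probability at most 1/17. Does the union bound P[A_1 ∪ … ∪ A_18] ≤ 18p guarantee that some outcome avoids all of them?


Union bound: P[∪_{i=1}^{18} A_i] ≤ Σ_i P[A_i] ≤ 18·p = 18·(1/17) = 18/17.
Numerically: 18/17 ≈ 1.059.
Is 18/17 < 1? NO.
Since the bound 18/17 is ≥ 1, the union bound is uninformative here; it does NOT by itself certify existence.

18·p = 18/17 ≈ 1.059; existence NOT certified by the union bound.


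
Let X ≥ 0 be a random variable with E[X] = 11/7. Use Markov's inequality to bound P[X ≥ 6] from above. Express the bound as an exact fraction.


μ = E[X] = 11/7, a = 6.
Markov: P[X ≥ 6] ≤ μ/a = (11/7)/6 = 11/42.
Numerically: ≈ 0.262.
(Since a = 6 > μ = 1.571, the bound 11/42 is < 1 and informative.)

P[X ≥ 6] ≤ 11/42 ≈ 0.262.


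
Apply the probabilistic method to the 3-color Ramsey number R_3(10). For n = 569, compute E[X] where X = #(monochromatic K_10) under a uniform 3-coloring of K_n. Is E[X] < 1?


E[X] = C(569, 10) · 3^{1 − 45} = 905357721286137524328 · 3^{−44} = 905357721286137524328/984770902183611232881.
As a reduced fraction: E[X] = 100595302365126391592/109418989131512359209 ≈ 0.9194.
Is E[X] < 1? YES.
Since E[X] < 1, there exists a 3-coloring of K_{569} with no monochromatic K_10; hence R_3(10) > 569.

E[X] = 100595302365126391592/109418989131512359209 ≈ 0.9194; E[X] < 1, so R_3(10) > 569.


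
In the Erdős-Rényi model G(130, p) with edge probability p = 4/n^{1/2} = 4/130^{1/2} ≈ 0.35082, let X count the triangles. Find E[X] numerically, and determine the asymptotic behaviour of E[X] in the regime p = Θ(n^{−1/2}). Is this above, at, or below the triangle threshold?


Number of potential triangles: C(130, 3) = 357760.
Each occurs with probability p³ ≈ (0.35082)³ ≈ 4.3178241e-02.
By linearity: E[X] = C(130, 3)·p³ ≈ 357760 · 4.3178241e-02 ≈ 15447.44748.
Since α = 1/2 < 1, p = c/n^{1/2} ≫ 1/n is above the triangle threshold p ~ 1/n. Asymptotically E[X] ~ (c³/6)·n^{3(1−α)} = (4³/6)·n^{1.5} → ∞; triangles are abundant w.h.p.

E[X] ≈ 15447.44748; in regime p = Θ(1/n^{1/2}) E[X] diverges (above the triangle threshold p ~ 1/n).


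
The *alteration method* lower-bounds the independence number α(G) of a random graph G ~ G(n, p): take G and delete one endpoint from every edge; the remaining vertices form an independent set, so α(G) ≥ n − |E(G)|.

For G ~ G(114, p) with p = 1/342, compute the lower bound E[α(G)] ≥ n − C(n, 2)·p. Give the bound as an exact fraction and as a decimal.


E[|E(G)|] = C(114, 2)·p = 6441 · (1/342) = 113/6.
E[α(G)] ≥ n − E[|E(G)|] = 114 − 113/6 = 571/6.
Numerically: ≈ 95.166667.
(This is only a lower bound; the true E[α(G)] may be larger.)

E[α(G)] ≥ 571/6 ≈ 95.166667.


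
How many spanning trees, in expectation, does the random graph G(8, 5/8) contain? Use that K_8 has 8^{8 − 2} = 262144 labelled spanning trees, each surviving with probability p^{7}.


K_8 has 8^{8 − 2} = 262144 labelled spanning trees.
For each such spanning tree H, let X_H = 1 if all 7 edges of H are present in G. Then P[X_H = 1] = p^{7} = (5/8)^{7} = 78125/2097152.
Summing the indicators: E[X] = Σ_H E[X_H] = 262144 · p^{7} = 262144 · 78125/2097152 = 78125/8.
Numerically: E[X] ≈ 9765.62.

E[X] = 262144 · (5/8)^{7} = 78125/8 ≈ 9765.62.


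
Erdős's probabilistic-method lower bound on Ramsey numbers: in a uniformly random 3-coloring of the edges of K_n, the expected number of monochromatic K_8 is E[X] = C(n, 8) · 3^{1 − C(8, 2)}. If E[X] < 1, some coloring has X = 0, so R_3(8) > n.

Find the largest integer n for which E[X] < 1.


We need C(n, 8) · 3^{1 − 28} < 1, i.e. C(n, 8) < 3^{28 − 1} = 7625597484987.
Check values of n near the boundary:
  n = 153: C(153, 8) = 6183023199255; 6183023199255 < 7625597484987? YES
  n = 154: C(154, 8) = 6521818990995; 6521818990995 < 7625597484987? YES
  n = 155: C(155, 8) = 6876747915675; 6876747915675 < 7625597484987? YES
  n = 156: C(156, 8) = 7248464019225; 7248464019225 < 7625597484987? YES
  n = 157: C(157, 8) = 7637643295425; 7637643295425 < 7625597484987? NO
  n = 158: C(158, 8) = 8044984271181; 8044984271181 < 7625597484987? NO
  n = 159: C(159, 8) = 8471208603429; 8471208603429 < 7625597484987? NO
The largest n with C(n, 8) < 7625597484987 is n = 156 (where E[X] = 805384891025/847288609443 ≈ 0.95054). Hence R_3(8) > 156, i.e. R_3(8) ≥ 157.

Largest n = 156; hence R_3(8) > 156.


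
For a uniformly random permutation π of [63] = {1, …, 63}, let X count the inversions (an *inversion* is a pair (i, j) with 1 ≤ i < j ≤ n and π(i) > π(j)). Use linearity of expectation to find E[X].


Write X = Σ X_I over the C(63, 2) = 1953 pairs i < j, with X_I the indicator of one inversion.
There are 1953 indicators.
For each fixed pair i < j, the values π(i) and π(j) are two distinct elements of {1, …, 63} in uniformly random order; by symmetry P[π(i) > π(j)] = 1/2.
By linearity: E[X] = 1953 · (1/2) = C(63, 2) · (1/2) = 1953/2 = 1953/2 ≈ 976.500000.

E[X] = 1953/2 = 976.500000.


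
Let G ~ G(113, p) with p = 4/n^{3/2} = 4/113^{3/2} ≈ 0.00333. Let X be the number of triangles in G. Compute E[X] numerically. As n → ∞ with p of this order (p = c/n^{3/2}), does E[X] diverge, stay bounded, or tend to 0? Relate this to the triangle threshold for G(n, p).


Number of potential triangles: C(113, 3) = 234136.
Each occurs with probability p³ ≈ (0.00333)³ ≈ 3.69256e-08.
By linearity: E[X] = C(113, 3)·p³ ≈ 234136 · 3.69256e-08 ≈ 0.009.
Since α = 3/2 > 1, p = c/n^{3/2} = o(1/n) is below the triangle threshold p ~ 1/n. Asymptotically E[X] ~ (c³/6)·n^{3(1−α)} = (4³/6)·n^{-1.5} → 0, so by Markov's inequality G has no triangles w.h.p.

E[X] ≈ 0.009; in regime p = Θ(1/n^{3/2}) E[X] tends to 0 (below the triangle threshold p ~ 1/n).


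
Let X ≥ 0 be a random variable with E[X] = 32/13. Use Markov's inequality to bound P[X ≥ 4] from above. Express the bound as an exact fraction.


μ = E[X] = 32/13, a = 4.
Markov: P[X ≥ 4] ≤ μ/a = (32/13)/4 = 8/13.
Numerically: ≈ 0.6154.
(Since a = 4 > μ = 2.4615, the bound 8/13 is < 1 and informative.)

P[X ≥ 4] ≤ 8/13 ≈ 0.6154.


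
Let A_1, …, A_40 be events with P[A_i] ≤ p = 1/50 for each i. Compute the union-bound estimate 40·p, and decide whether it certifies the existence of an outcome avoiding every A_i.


Union bound: P[∪_{i=1}^{40} A_i] ≤ Σ_i P[A_i] ≤ 40·p = 40·(1/50) = 4/5.
Numerically: 4/5 ≈ 0.8000.
Is 4/5 < 1? YES.
Since P[∪ A_i] ≤ 4/5 < 1, the complement has P[∩ A_i^c] ≥ 1 − 4/5 = 1/5 > 0, so some outcome avoids every A_i.

40·p = 4/5 ≈ 0.8000; existence CERTIFIED by the union bound.


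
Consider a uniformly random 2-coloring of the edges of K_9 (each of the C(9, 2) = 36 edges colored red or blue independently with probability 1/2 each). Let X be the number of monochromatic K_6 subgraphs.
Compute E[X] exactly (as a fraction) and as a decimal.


Let X = Σ_S X_S over the C(9, 6) = 84 subsets S of size 6, where X_S = 1 if the K_6 on S is monochromatic.
For a fixed S, the K_6 on S has C(6, 2) = 15 edges. P[all 15 edges red] = (1/2)^15, and likewise for blue, so P[monochromatic] = 2·(1/2)^15 = 2^{1 − 15} = 1/16384.
Summing: E[X] = C(9, 6) · 2^{1 − 15} = 84 · 1/16384 = 21/4096.
Numerically: E[X] ≈ 0.00513.

E[X] = C(9,6)·2^(1−C(6,2)) = 21/4096 ≈ 0.00513.


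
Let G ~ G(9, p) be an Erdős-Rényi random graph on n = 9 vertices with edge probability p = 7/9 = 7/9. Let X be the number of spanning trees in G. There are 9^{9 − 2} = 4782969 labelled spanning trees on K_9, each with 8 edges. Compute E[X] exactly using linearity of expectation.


K_9 has 9^{9 − 2} = 4782969 labelled spanning trees.
For each such spanning tree H, let X_H = 1 if all 8 edges of H are present in G. Then P[X_H = 1] = p^{8} = (7/9)^{8} = 5764801/43046721.
By linearity of expectation: E[X] = Σ_H E[X_H] = 4782969 · p^{8} = 4782969 · 5764801/43046721 = 5764801/9.
Numerically: E[X] ≈ 640533.

E[X] = 4782969 · (7/9)^{8} = 5764801/9 ≈ 640533.


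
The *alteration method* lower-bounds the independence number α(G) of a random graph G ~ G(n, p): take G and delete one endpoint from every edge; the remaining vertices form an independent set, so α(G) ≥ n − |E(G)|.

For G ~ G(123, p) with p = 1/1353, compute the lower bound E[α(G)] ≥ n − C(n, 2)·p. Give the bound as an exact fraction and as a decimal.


E[|E(G)|] = C(123, 2)·p = 7503 · (1/1353) = 61/11.
E[α(G)] ≥ n − E[|E(G)|] = 123 − 61/11 = 1292/11.
Numerically: ≈ 117.4545.
(This is only a lower bound; the true E[α(G)] may be larger.)

E[α(G)] ≥ 1292/11 ≈ 117.4545.


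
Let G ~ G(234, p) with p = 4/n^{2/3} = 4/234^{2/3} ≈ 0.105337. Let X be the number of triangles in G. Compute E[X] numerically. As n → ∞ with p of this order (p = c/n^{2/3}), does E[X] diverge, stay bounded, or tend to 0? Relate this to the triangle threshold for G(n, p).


Number of potential triangles: C(234, 3) = 2108184.
Each occurs with probability p³ ≈ (0.105337)³ ≈ 1.16882168e-03.
By linearity: E[X] = C(234, 3)·p³ ≈ 2108184 · 1.16882168e-03 ≈ 2464.091168.
Since α = 2/3 < 1, p = c/n^{2/3} ≫ 1/n is above the triangle threshold p ~ 1/n. Asymptotically E[X] ~ (c³/6)·n^{3(1−α)} = (4³/6)·n^{1} → ∞; triangles are abundant w.h.p.

E[X] ≈ 2464.091168; in regime p = Θ(1/n^{2/3}) E[X] diverges (above the triangle threshold p ~ 1/n).


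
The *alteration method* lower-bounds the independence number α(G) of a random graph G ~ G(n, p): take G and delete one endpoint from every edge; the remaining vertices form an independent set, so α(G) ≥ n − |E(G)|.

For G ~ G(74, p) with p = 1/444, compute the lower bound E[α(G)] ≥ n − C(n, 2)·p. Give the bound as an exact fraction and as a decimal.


E[|E(G)|] = C(74, 2)·p = 2701 · (1/444) = 73/12.
E[α(G)] ≥ n − E[|E(G)|] = 74 − 73/12 = 815/12.
Numerically: ≈ 67.916667.
(This is only a lower bound; the true E[α(G)] may be larger.)

E[α(G)] ≥ 815/12 ≈ 67.916667.


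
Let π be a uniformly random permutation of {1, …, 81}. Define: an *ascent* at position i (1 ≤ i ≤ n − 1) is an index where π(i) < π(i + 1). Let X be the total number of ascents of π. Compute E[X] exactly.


Write X = Σ X_I over i = 1, …, 80, with X_I the indicator of one ascent.
There are 80 indicators.
For each fixed i, the pair (π(i), π(i+1)) is a uniformly random ordered pair of distinct values from {1, …, 81}; by symmetry P[π(i) < π(i+1)] = 1/2.
By linearity: E[X] = 80 · (1/2) = (81 − 1) · (1/2) = 40 ≈ 40.000.

E[X] = 40 = 40.000.


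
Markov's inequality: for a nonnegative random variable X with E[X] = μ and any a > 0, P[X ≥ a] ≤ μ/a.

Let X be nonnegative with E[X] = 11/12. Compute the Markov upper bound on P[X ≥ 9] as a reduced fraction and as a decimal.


μ = E[X] = 11/12, a = 9.
Markov: P[X ≥ 9] ≤ μ/a = (11/12)/9 = 11/108.
Numerically: ≈ 0.101852.
(Since a = 9 > μ = 0.916667, the bound 11/108 is < 1 and informative.)

P[X ≥ 9] ≤ 11/108 ≈ 0.101852.


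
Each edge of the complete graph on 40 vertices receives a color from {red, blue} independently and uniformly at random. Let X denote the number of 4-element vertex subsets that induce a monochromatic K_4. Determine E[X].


Let X = Σ_S X_S over the C(40, 4) = 91390 subsets S of size 4, where X_S = 1 if the K_4 on S is monochromatic.
For a fixed S, the K_4 on S has C(4, 2) = 6 edges. P[all 6 edges red] = (1/2)^6, and likewise for blue, so P[monochromatic] = 2·(1/2)^6 = 2^{1 − 6} = 1/32.
By linearity of expectation: E[X] = C(40, 4) · 2^{1 − 6} = 91390 · 1/32 = 45695/16.
Numerically: E[X] ≈ 2855.938.

E[X] = C(40,4)·2^(1−C(4,2)) = 45695/16 ≈ 2855.938.


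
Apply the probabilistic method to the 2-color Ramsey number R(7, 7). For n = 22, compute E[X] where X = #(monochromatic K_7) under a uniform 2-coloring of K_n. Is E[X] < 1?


E[X] = C(22, 7) · 2^{1 − 21} = 170544 · 2^{−20} = 170544/1048576.
As a reduced fraction: E[X] = 10659/65536 ≈ 0.1626.
Is E[X] < 1? YES.
Since E[X] < 1, there exists a 2-coloring of K_{22} with no monochromatic K_7; hence R(7, 7) > 22.

E[X] = 10659/65536 ≈ 0.1626; E[X] < 1, so R(7, 7) > 22.


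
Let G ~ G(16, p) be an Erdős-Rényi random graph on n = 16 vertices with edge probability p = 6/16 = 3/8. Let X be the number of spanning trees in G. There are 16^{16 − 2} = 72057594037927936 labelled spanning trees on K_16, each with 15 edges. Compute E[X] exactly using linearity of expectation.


K_16 has 16^{16 − 2} = 72057594037927936 labelled spanning trees.
For each such spanning tree H, let X_H = 1 if all 15 edges of H are present in G. Then P[X_H = 1] = p^{15} = (3/8)^{15} = 14348907/35184372088832.
Summing the indicators: E[X] = Σ_H E[X_H] = 72057594037927936 · p^{15} = 72057594037927936 · 14348907/35184372088832 = 29386561536.
Numerically: E[X] ≈ 2.93866e+10.

E[X] = 72057594037927936 · (3/8)^{15} = 29386561536 ≈ 2.93866e+10.


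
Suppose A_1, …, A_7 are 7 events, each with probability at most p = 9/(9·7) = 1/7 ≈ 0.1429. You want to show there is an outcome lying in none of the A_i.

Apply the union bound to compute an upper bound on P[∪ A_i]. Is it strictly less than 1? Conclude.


Union bound: P[∪_{i=1}^{7} A_i] ≤ Σ_i P[A_i] ≤ 7·p = 7·(1/7) = 1.
Numerically: 1 ≈ 1.0000.
Is 1 < 1? NO.
Since the bound 1 is ≥ 1, the union bound is uninformative here; it does NOT by itself certify existence.

7·p = 1 ≈ 1.0000; existence NOT certified by the union bound.


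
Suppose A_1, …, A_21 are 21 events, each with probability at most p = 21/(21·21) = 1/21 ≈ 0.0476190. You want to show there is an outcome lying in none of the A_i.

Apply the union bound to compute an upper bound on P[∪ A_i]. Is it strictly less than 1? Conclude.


Union bound: P[∪_{i=1}^{21} A_i] ≤ Σ_i P[A_i] ≤ 21·p = 21·(1/21) = 1.
Numerically: 1 ≈ 1.0000000.
Is 1 < 1? NO.
Since the bound 1 is ≥ 1, the union bound is uninformative here; it does NOT by itself certify existence.

21·p = 1 ≈ 1.0000000; existence NOT certified by the union bound.


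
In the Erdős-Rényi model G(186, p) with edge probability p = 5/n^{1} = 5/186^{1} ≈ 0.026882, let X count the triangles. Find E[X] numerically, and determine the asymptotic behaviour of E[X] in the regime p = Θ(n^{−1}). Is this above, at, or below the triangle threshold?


Number of potential triangles: C(186, 3) = 1055240.
Each occurs with probability p³ ≈ (0.026882)³ ≈ 1.9425454e-05.
By linearity: E[X] = C(186, 3)·p³ ≈ 1055240 · 1.9425454e-05 ≈ 20.49852.
Here α = 1, so p = 5/n is exactly at the triangle threshold p ~ 1/n. Asymptotically E[X] → c³/6 = 5³/6 = 125/6 ≈ 20.83333, a bounded constant. In this regime the triangle count is asymptotically Poisson(c³/6).

E[X] ≈ 20.49852; in regime p = Θ(1/n^{1}) E[X] stays bounded (at the triangle threshold p ~ 1/n).


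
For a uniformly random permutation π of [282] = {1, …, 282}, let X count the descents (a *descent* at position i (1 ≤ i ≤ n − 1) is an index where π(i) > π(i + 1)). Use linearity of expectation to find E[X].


Write X = Σ X_I over i = 1, …, 281, with X_I the indicator of one descent.
There are 281 indicators.
For each fixed i, the pair (π(i), π(i+1)) is a uniformly random ordered pair of distinct values from {1, …, 282}; by symmetry P[π(i) > π(i+1)] = 1/2.
By linearity: E[X] = 281 · (1/2) = (282 − 1) · (1/2) = 281/2 ≈ 140.5000.

E[X] = 281/2 = 140.5000.


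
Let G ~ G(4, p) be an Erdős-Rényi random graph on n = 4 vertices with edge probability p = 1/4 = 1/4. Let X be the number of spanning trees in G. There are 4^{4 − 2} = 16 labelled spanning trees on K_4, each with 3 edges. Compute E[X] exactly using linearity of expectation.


K_4 has 4^{4 − 2} = 16 labelled spanning trees.
For each such spanning tree H, let X_H = 1 if all 3 edges of H are present in G. Then P[X_H = 1] = p^{3} = (1/4)^{3} = 1/64.
Summing the indicators: E[X] = Σ_H E[X_H] = 16 · p^{3} = 16 · 1/64 = 1/4.
Numerically: E[X] ≈ 0.25.

E[X] = 16 · (1/4)^{3} = 1/4 ≈ 0.25.


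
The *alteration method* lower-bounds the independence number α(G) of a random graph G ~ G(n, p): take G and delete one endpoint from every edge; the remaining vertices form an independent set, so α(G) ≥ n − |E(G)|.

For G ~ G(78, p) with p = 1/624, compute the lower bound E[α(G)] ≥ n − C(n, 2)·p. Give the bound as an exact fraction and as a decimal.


E[|E(G)|] = C(78, 2)·p = 3003 · (1/624) = 77/16.
E[α(G)] ≥ n − E[|E(G)|] = 78 − 77/16 = 1171/16.
Numerically: ≈ 73.187500.
(This is only a lower bound; the true E[α(G)] may be larger.)

E[α(G)] ≥ 1171/16 ≈ 73.187500.


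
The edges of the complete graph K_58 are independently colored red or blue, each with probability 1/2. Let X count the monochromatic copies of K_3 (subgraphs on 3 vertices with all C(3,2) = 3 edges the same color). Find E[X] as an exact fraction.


Let X = Σ_S X_S over the C(58, 3) = 30856 subsets S of size 3, where X_S = 1 if the K_3 on S is monochromatic.
For a fixed S, the K_3 on S has C(3, 2) = 3 edges. P[all 3 edges red] = (1/2)^3, and likewise for blue, so P[monochromatic] = 2·(1/2)^3 = 2^{1 − 3} = 1/4.
Summing: E[X] = C(58, 3) · 2^{1 − 3} = 30856 · 1/4 = 7714.
Numerically: E[X] ≈ 7714.000000.

E[X] = C(58,3)·2^(1−C(3,2)) = 7714 ≈ 7714.000000.


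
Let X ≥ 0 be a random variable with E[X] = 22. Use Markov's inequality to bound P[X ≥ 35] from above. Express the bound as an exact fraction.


μ = E[X] = 22, a = 35.
Markov: P[X ≥ 35] ≤ μ/a = (22)/35 = 22/35.
Numerically: ≈ 0.628571.
(Since a = 35 > μ = 22.000000, the bound 22/35 is < 1 and informative.)

P[X ≥ 35] ≤ 22/35 ≈ 0.628571.


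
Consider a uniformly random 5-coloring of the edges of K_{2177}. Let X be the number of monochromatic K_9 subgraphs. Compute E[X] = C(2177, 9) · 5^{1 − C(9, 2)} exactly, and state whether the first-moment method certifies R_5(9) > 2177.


E[X] = C(2177, 9) · 5^{1 − 36} = 2976951400847999984172400 · 5^{−35} = 2976951400847999984172400/2910383045673370361328125.
As a reduced fraction: E[X] = 119078056033919999366896/116415321826934814453125 ≈ 1.0229.
Is E[X] < 1? NO.
Since E[X] ≥ 1, the first-moment bound is inconclusive at n = 2177; it does NOT by itself certify R_5(9) > 2177.

E[X] = 119078056033919999366896/116415321826934814453125 ≈ 1.0229; E[X] ≥ 1; first-moment method inconclusive here.


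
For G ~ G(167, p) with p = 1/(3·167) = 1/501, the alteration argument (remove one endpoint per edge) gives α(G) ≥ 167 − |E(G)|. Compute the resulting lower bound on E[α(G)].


E[|E(G)|] = C(167, 2)·p = 13861 · (1/501) = 83/3.
E[α(G)] ≥ n − E[|E(G)|] = 167 − 83/3 = 418/3.
Numerically: ≈ 139.333.
(This is only a lower bound; the true E[α(G)] may be larger.)

E[α(G)] ≥ 418/3 ≈ 139.333.


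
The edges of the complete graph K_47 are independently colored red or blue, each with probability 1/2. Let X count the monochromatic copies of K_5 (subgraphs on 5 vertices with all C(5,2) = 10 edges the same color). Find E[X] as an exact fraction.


Let X = Σ_S X_S over the C(47, 5) = 1533939 subsets S of size 5, where X_S = 1 if the K_5 on S is monochromatic.
For a fixed S, the K_5 on S has C(5, 2) = 10 edges. P[all 10 edges red] = (1/2)^10, and likewise for blue, so P[monochromatic] = 2·(1/2)^10 = 2^{1 − 10} = 1/512.
By linearity of expectation: E[X] = C(47, 5) · 2^{1 − 10} = 1533939 · 1/512 = 1533939/512.
Numerically: E[X] ≈ 2995.975.

E[X] = C(47,5)·2^(1−C(5,2)) = 1533939/512 ≈ 2995.975.


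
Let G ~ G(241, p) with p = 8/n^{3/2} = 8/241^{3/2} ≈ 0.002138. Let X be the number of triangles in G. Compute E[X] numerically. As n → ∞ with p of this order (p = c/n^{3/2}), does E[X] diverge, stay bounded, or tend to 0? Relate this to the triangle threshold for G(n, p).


Number of potential triangles: C(241, 3) = 2303960.
Each occurs with probability p³ ≈ (0.002138)³ ≈ 9.776722e-09.
By linearity: E[X] = C(241, 3)·p³ ≈ 2303960 · 9.776722e-09 ≈ 0.0225.
Since α = 3/2 > 1, p = c/n^{3/2} = o(1/n) is below the triangle threshold p ~ 1/n. Asymptotically E[X] ~ (c³/6)·n^{3(1−α)} = (8³/6)·n^{-1.5} → 0, so by Markov's inequality G has no triangles w.h.p.

E[X] ≈ 0.0225; in regime p = Θ(1/n^{3/2}) E[X] tends to 0 (below the triangle threshold p ~ 1/n).


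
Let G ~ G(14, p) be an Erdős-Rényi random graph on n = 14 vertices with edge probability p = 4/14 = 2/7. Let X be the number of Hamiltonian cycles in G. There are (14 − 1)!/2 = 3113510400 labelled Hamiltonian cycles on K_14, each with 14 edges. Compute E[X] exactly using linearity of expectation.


K_14 has (14 − 1)!/2 = 3113510400 labelled Hamiltonian cycles.
For each such Hamiltonian cycle H, let X_H = 1 if all 14 edges of H are present in G. Then P[X_H = 1] = p^{14} = (2/7)^{14} = 16384/678223072849.
Summing the indicators: E[X] = Σ_H E[X_H] = 3113510400 · p^{14} = 3113510400 · 16384/678223072849 = 7287393484800/96889010407.
Numerically: E[X] ≈ 75.2138.

E[X] = 3113510400 · (2/7)^{14} = 7287393484800/96889010407 ≈ 75.2138.


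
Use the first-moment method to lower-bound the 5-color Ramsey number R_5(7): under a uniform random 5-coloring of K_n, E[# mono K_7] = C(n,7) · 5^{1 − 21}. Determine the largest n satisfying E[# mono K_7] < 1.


We need C(n, 7) · 5^{1 − 21} < 1, i.e. C(n, 7) < 5^{21 − 1} = 95367431640625.
Check values of n near the boundary:
  n = 337: C(337, 7) = 91989916924632; 91989916924632 < 95367431640625? YES
  n = 338: C(338, 7) = 93935323022736; 93935323022736 < 95367431640625? YES
  n = 339: C(339, 7) = 95915887062372; 95915887062372 < 95367431640625? NO
  n = 340: C(340, 7) = 97932136940560; 97932136940560 < 95367431640625? NO
The largest n with C(n, 7) < 95367431640625 is n = 338 (where E[X] = 93935323022736/95367431640625 ≈ 0.984983). Hence R_5(7) > 338, i.e. R_5(7) ≥ 339.

Largest n = 338; hence R_5(7) > 338.


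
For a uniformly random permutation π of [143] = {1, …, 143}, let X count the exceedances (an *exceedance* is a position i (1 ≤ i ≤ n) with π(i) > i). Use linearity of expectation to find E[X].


Write X = Σ_{i=1}^{143} X_i, where X_i = 1_{π(i) > i}.
For each fixed i, π(i) is uniform over {1, …, 143} (marginal of a uniform permutation), so P[π(i) > i] = (n − i)/n. Summing: Σ_{i=1}^{143} (n − i)/n = (0 + 1 + … + 142)/143 = 143(143 − 1)/(2·143) = (143 − 1)/2.
Hence E[X] = Σ_{i=1}^{143} (143 − i)/143 = 71 ≈ 71.0000.

E[X] = 71 = 71.0000.


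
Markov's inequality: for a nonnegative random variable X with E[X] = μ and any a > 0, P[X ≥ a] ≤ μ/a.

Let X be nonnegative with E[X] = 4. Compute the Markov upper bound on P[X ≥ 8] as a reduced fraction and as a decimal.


μ = E[X] = 4, a = 8.
Markov: P[X ≥ 8] ≤ μ/a = (4)/8 = 1/2.
Numerically: ≈ 0.500.
(Since a = 8 > μ = 4.000, the bound 1/2 is < 1 and informative.)

P[X ≥ 8] ≤ 1/2 ≈ 0.500.


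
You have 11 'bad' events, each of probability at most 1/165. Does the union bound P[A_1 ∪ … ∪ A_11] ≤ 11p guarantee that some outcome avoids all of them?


Union bound: P[∪_{i=1}^{11} A_i] ≤ Σ_i P[A_i] ≤ 11·p = 11·(1/165) = 1/15.
Numerically: 1/15 ≈ 0.066667.
Is 1/15 < 1? YES.
Since P[∪ A_i] ≤ 1/15 < 1, the complement has P[∩ A_i^c] ≥ 1 − 1/15 = 14/15 > 0, so some outcome avoids every A_i.

11·p = 1/15 ≈ 0.066667; existence CERTIFIED by the union bound.


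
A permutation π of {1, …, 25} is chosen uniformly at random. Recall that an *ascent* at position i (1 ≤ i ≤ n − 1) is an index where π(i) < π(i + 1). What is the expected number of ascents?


Write X = Σ X_I over i = 1, …, 24, with X_I the indicator of one ascent.
There are 24 indicators.
For each fixed i, the pair (π(i), π(i+1)) is a uniformly random ordered pair of distinct values from {1, …, 25}; by symmetry P[π(i) < π(i+1)] = 1/2.
By linearity: E[X] = 24 · (1/2) = (25 − 1) · (1/2) = 12 ≈ 12.000.

E[X] = 12 = 12.000.


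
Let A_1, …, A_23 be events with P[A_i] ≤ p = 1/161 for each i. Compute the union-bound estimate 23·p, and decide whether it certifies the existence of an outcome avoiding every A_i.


Union bound: P[∪_{i=1}^{23} A_i] ≤ Σ_i P[A_i] ≤ 23·p = 23·(1/161) = 1/7.
Numerically: 1/7 ≈ 0.143.
Is 1/7 < 1? YES.
Since P[∪ A_i] ≤ 1/7 < 1, the complement has P[∩ A_i^c] ≥ 1 − 1/7 = 6/7 > 0, so some outcome avoids every A_i.

23·p = 1/7 ≈ 0.143; existence CERTIFIED by the union bound.


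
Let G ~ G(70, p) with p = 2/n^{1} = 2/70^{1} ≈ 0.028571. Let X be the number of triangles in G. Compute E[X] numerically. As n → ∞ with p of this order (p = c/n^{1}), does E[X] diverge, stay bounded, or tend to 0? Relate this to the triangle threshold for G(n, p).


Number of potential triangles: C(70, 3) = 54740.
Each occurs with probability p³ ≈ (0.028571)³ ≈ 2.3323615e-05.
By linearity: E[X] = C(70, 3)·p³ ≈ 54740 · 2.3323615e-05 ≈ 1.27673.
Here α = 1, so p = 2/n is exactly at the triangle threshold p ~ 1/n. Asymptotically E[X] → c³/6 = 2³/6 = 4/3 ≈ 1.33333, a bounded constant. In this regime the triangle count is asymptotically Poisson(c³/6).

E[X] ≈ 1.27673; in regime p = Θ(1/n^{1}) E[X] stays bounded (at the triangle threshold p ~ 1/n).


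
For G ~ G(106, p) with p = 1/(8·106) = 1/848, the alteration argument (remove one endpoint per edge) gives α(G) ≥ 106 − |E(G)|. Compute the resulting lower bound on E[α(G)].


E[|E(G)|] = C(106, 2)·p = 5565 · (1/848) = 105/16.
E[α(G)] ≥ n − E[|E(G)|] = 106 − 105/16 = 1591/16.
Numerically: ≈ 99.438.
(This is only a lower bound; the true E[α(G)] may be larger.)

E[α(G)] ≥ 1591/16 ≈ 99.438.


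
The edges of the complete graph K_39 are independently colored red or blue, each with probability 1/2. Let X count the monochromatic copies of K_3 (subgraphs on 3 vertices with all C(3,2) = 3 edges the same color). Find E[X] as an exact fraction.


Let X = Σ_S X_S over the C(39, 3) = 9139 subsets S of size 3, where X_S = 1 if the K_3 on S is monochromatic.
For a fixed S, the K_3 on S has C(3, 2) = 3 edges. P[all 3 edges red] = (1/2)^3, and likewise for blue, so P[monochromatic] = 2·(1/2)^3 = 2^{1 − 3} = 1/4.
By linearity of expectation: E[X] = C(39, 3) · 2^{1 − 3} = 9139 · 1/4 = 9139/4.
Numerically: E[X] ≈ 2284.7500.

E[X] = C(39,3)·2^(1−C(3,2)) = 9139/4 ≈ 2284.7500.


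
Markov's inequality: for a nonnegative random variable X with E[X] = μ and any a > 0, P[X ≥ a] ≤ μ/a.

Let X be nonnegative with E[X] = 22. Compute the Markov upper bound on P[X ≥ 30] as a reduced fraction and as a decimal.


μ = E[X] = 22, a = 30.
Markov: P[X ≥ 30] ≤ μ/a = (22)/30 = 11/15.
Numerically: ≈ 0.733.
(Since a = 30 > μ = 22.000, the bound 11/15 is < 1 and informative.)

P[X ≥ 30] ≤ 11/15 ≈ 0.733.


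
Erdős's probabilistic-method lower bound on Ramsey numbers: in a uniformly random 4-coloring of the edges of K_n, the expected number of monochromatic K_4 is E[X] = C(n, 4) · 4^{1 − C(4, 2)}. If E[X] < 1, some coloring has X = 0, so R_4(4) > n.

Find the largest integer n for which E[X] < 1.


We need C(n, 4) · 4^{1 − 6} < 1, i.e. C(n, 4) < 4^{6 − 1} = 1024.
Check values of n near the boundary:
  n = 8: C(8, 4) = 70; 70 < 1024? YES
  n = 9: C(9, 4) = 126; 126 < 1024? YES
  n = 10: C(10, 4) = 210; 210 < 1024? YES
  n = 11: C(11, 4) = 330; 330 < 1024? YES
  n = 12: C(12, 4) = 495; 495 < 1024? YES
  n = 13: C(13, 4) = 715; 715 < 1024? YES
  n = 14: C(14, 4) = 1001; 1001 < 1024? YES
  n = 15: C(15, 4) = 1365; 1365 < 1024? NO
The largest n with C(n, 4) < 1024 is n = 14 (where E[X] = 1001/1024 ≈ 0.97754). Hence R_4(4) > 14, i.e. R_4(4) ≥ 15.

Largest n = 14; hence R_4(4) > 14.
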